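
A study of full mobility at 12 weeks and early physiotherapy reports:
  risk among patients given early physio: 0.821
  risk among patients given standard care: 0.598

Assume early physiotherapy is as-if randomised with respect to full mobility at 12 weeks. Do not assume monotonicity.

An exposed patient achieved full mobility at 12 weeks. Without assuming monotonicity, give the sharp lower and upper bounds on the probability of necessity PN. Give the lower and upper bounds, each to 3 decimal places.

0.272 ≤ PN ≤ 0.490

Let p₁ = 0.821, p₀ = 0.598.
Under exogeneity alone the bounds on PN are max{0,(p₁−p₀)/p₁} ≤ PN ≤ min{1,(1−p₀)/p₁}.
  lower = (p₁ − p₀)/p₁ = 0.223 / 0.821 ≈ 0.2716
  upper = min{1, (1 − p₀)/p₁} = 0.402 / 0.821 ≈ 0.4896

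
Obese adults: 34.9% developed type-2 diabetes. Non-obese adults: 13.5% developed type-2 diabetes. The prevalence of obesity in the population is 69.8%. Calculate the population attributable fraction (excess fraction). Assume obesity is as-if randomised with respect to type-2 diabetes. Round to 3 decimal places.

PAF ≈ 0.525

p₁ = 0.349, p₀ = 0.135.
Overall risk P(Y=1) = π·p₁ + (1−π)·p₀ = 0.698×0.349 + 0.302×0.135 = 0.28437.
Under exogeneity, PAF = [P(Y=1) − p₀] / P(Y=1).
PAF = (0.28437 − 0.135) / 0.28437 ≈ 0.5253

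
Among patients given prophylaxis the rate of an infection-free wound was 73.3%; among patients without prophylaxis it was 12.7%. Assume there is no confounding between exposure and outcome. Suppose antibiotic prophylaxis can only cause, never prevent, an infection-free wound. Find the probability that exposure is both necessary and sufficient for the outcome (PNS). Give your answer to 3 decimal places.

p₁ = 0.733, p₀ = 0.127.
Under exogeneity and monotonicity, PNS = p₁ − p₀.
PNS = 0.733 − 0.127 = 0.606

PNS ≈ 0.606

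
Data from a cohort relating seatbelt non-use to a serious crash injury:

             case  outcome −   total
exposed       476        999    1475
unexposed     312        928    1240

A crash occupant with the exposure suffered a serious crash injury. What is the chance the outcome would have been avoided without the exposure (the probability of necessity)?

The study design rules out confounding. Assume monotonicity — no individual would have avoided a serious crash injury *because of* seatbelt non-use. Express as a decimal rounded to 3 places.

p₁ = P(outcome | exposed) = 476/1475 = 0.32271
p₀ = P(outcome | unexposed) = 312/1240 = 0.25161
Under exogeneity and monotonicity, PN = (p₁ − p₀) / p₁.
PN = (0.32271 − 0.25161) / 0.32271 = 0.071099 / 0.32271 ≈ 0.2203

PN ≈ 0.220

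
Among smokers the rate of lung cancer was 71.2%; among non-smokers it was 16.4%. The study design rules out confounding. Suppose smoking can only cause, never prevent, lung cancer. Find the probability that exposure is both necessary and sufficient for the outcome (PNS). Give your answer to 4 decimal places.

PNS ≈ 0.5480

p₁ = 0.712, p₀ = 0.164.
Under exogeneity and monotonicity, PNS = p₁ − p₀.
PNS = 0.712 − 0.164 = 0.548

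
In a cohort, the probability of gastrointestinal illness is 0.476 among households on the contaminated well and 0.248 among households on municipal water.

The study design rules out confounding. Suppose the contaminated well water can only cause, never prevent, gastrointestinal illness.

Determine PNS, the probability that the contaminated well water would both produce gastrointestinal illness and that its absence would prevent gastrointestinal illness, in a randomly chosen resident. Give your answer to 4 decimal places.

Let p₁ = 0.476, p₀ = 0.248.
Under exogeneity and monotonicity, PNS = p₁ − p₀.
PNS = 0.476 − 0.248 = 0.228

PNS ≈ 0.2280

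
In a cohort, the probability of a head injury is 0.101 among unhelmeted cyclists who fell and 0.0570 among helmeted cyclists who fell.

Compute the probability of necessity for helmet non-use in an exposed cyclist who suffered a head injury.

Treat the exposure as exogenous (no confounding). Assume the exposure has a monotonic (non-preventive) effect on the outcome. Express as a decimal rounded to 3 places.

Let p₁ = 0.101, p₀ = 0.057.
Under exogeneity and monotonicity, PN = (p₁ − p₀) / p₁.
PN = (0.101 − 0.057) / 0.101 = 0.044 / 0.101 ≈ 0.4356

PN ≈ 0.436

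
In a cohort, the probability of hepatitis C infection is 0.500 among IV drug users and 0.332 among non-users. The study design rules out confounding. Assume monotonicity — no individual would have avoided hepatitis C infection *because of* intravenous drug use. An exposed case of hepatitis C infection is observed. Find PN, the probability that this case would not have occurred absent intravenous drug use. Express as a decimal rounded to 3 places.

Let p₁ = 0.5, p₀ = 0.332.
Under exogeneity and monotonicity, PN = (p₁ − p₀) / p₁.
PN = (0.5 − 0.332) / 0.5 = 0.168 / 0.5 ≈ 0.3360

PN ≈ 0.336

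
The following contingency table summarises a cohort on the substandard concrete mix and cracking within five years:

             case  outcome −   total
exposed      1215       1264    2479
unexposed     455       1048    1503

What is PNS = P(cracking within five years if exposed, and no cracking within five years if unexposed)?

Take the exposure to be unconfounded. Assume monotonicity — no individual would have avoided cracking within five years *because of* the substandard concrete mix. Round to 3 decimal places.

PNS ≈ 0.187

p₁ = P(outcome | exposed) = 1215/2479 = 0.49012
p₀ = P(outcome | unexposed) = 455/1503 = 0.30273
Under exogeneity and monotonicity, PNS = p₁ − p₀.
PNS = 0.49012 − 0.30273 = 0.18739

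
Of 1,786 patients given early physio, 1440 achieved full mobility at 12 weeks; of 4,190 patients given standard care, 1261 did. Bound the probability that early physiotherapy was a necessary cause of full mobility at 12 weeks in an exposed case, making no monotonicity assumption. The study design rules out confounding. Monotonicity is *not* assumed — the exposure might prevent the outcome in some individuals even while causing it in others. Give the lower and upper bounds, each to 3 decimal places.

0.627 ≤ PN ≤ 0.867

p₁ = P(outcome | exposed) = 1440/1786 = 0.80627
p₀ = P(outcome | unexposed) = 1261/4190 = 0.30095
Under exogeneity alone the bounds on PN are max{0,(p₁−p₀)/p₁} ≤ PN ≤ min{1,(1−p₀)/p₁}.
  lower = (p₁ − p₀)/p₁ = 0.50532 / 0.80627 ≈ 0.6267
  upper = min{1, (1 − p₀)/p₁} = 0.69905 / 0.80627 ≈ 0.8670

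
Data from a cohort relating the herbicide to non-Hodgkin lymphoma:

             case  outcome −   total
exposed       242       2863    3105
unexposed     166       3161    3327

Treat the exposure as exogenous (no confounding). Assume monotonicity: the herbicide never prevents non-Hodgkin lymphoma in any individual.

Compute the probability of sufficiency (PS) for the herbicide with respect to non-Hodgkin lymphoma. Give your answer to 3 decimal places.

PS ≈ 0.030

p₁ = P(outcome | exposed) = 242/3105 = 0.077939
p₀ = P(outcome | unexposed) = 166/3327 = 0.049895
Under exogeneity and monotonicity, PS = (p₁ − p₀) / (1 − p₀).
PS = (0.077939 − 0.049895) / (1 − 0.049895) = 0.028044 / 0.95011 ≈ 0.0295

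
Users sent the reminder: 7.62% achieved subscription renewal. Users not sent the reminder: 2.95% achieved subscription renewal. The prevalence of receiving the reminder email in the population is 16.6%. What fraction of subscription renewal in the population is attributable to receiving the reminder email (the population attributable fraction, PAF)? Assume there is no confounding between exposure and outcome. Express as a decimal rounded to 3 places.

PAF ≈ 0.208

p₁ = 0.0762, p₀ = 0.0295.
Overall risk P(Y=1) = π·p₁ + (1−π)·p₀ = 0.166×0.0762 + 0.834×0.0295 = 0.037252.
Under exogeneity, PAF = [P(Y=1) − p₀] / P(Y=1).
PAF = (0.037252 − 0.0295) / 0.037252 ≈ 0.2081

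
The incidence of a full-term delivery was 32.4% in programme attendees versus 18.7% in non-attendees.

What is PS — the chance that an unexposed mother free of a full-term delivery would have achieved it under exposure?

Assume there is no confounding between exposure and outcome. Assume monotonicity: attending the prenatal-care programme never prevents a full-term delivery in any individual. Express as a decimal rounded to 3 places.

PS ≈ 0.169

p₁ = 0.324, p₀ = 0.187.
Under exogeneity and monotonicity, PS = (p₁ − p₀) / (1 − p₀).
PS = (0.324 − 0.187) / (1 − 0.187) = 0.137 / 0.813 ≈ 0.1685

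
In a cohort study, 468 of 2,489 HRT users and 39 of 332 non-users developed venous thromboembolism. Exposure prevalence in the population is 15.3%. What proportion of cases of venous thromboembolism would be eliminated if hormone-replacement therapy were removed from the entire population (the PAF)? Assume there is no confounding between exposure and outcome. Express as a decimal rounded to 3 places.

p₁ = P(outcome | exposed) = 468/2489 = 0.18803
p₀ = P(outcome | unexposed) = 39/332 = 0.11747
Overall risk P(Y=1) = π·p₁ + (1−π)·p₀ = 0.153×0.18803 + 0.847×0.11747 = 0.12827.
Under exogeneity, PAF = [P(Y=1) − p₀] / P(Y=1).
PAF = (0.12827 − 0.11747) / 0.12827 ≈ 0.0842

PAF ≈ 0.084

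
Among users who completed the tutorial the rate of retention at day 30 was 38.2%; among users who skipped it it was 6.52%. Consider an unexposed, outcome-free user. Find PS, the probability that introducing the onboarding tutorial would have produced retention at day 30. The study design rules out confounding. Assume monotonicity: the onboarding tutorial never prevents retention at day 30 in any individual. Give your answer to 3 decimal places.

p₁ = 0.382, p₀ = 0.0652.
Under exogeneity and monotonicity, PS = (p₁ − p₀) / (1 − p₀).
PS = (0.382 − 0.0652) / (1 − 0.0652) = 0.3168 / 0.9348 ≈ 0.3389

PS ≈ 0.339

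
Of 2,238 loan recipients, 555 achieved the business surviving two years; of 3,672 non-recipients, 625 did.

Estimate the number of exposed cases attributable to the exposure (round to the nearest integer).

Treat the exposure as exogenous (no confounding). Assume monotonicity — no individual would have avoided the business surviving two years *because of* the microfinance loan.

about 174 cases

p₁ = P(outcome | exposed) = 555/2238 = 0.24799
p₀ = P(outcome | unexposed) = 625/3672 = 0.17021
PN = (p₁ − p₀)/p₁ = (0.24799 − 0.17021) / 0.24799 ≈ 0.31365.
Attributable cases ≈ PN × (exposed cases) = 0.31365 × 555 ≈ 174.08.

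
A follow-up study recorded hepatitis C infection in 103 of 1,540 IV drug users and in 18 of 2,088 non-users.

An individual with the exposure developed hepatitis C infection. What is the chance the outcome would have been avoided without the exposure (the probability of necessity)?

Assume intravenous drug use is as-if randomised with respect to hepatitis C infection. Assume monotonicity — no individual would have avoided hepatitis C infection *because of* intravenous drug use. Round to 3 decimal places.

p₁ = P(outcome | exposed) = 103/1540 = 0.066883
p₀ = P(outcome | unexposed) = 18/2088 = 0.0086207
Under exogeneity and monotonicity, PN = (p₁ − p₀) / p₁.
PN = (0.066883 − 0.0086207) / 0.066883 = 0.058262 / 0.066883 ≈ 0.8711

PN ≈ 0.871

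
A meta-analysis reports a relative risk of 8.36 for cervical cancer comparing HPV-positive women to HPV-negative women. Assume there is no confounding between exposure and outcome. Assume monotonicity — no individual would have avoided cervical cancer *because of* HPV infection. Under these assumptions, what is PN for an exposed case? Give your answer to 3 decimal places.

Under exogeneity and monotonicity, PN = (RR − 1) / RR = 1 − 1/RR.
PN = (8.36 − 1) / 8.36 = 7.36 / 8.36 ≈ 0.8804

PN ≈ 0.880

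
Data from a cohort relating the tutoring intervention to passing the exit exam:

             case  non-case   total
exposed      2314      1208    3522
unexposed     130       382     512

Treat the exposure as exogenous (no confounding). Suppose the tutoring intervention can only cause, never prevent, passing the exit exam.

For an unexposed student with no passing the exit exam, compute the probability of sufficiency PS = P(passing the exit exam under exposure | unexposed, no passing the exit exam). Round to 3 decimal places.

p₁ = P(outcome | exposed) = 2314/3522 = 0.65701
p₀ = P(outcome | unexposed) = 130/512 = 0.25391
Under exogeneity and monotonicity, PS = (p₁ − p₀)/(1 − p₀).
PS = (0.65701 − 0.25391) / 0.74609 ≈ 0.5403

PS ≈ 0.540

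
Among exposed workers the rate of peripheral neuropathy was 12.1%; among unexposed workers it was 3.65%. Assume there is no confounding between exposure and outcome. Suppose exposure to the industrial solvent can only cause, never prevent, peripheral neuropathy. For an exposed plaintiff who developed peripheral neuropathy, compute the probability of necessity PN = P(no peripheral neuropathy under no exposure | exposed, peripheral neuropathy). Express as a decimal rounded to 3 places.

p₁ = 0.121, p₀ = 0.0365.
Under exogeneity and monotonicity, PN = (p₁ − p₀) / p₁.
PN = (0.121 − 0.0365) / 0.121 = 0.0845 / 0.121 ≈ 0.6983

PN ≈ 0.698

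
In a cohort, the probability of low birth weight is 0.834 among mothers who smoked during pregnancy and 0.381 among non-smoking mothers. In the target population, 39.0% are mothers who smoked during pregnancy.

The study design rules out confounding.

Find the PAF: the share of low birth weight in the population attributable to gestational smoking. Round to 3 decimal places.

Let p₁ = 0.834, p₀ = 0.381.
Overall risk P(Y=1) = π·p₁ + (1−π)·p₀ = 0.39×0.834 + 0.61×0.381 = 0.55767.
Under exogeneity, PAF = [P(Y=1) − p₀] / P(Y=1).
PAF = (0.55767 − 0.381) / 0.55767 ≈ 0.3168

PAF ≈ 0.317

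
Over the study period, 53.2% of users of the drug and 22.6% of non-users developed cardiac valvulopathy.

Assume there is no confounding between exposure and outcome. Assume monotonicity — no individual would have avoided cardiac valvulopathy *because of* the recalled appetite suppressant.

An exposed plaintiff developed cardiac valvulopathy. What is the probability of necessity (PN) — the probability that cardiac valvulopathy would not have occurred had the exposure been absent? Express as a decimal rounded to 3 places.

PN ≈ 0.575

p₁ = 0.532, p₀ = 0.226.
Under exogeneity and monotonicity, PN = (p₁ − p₀) / p₁.
PN = (0.532 − 0.226) / 0.532 = 0.306 / 0.532 ≈ 0.5752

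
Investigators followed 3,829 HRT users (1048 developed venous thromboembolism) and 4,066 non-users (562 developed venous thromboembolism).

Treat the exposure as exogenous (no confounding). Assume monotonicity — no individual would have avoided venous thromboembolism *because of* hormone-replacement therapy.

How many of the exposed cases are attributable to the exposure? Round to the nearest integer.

about 519 cases

p₁ = P(outcome | exposed) = 1048/3829 = 0.2737
p₀ = P(outcome | unexposed) = 562/4066 = 0.13822
PN = (p₁ − p₀)/p₁ = (0.2737 − 0.13822) / 0.2737 ≈ 0.49500.
Attributable cases ≈ PN × (exposed cases) = 0.49500 × 1048 ≈ 518.76.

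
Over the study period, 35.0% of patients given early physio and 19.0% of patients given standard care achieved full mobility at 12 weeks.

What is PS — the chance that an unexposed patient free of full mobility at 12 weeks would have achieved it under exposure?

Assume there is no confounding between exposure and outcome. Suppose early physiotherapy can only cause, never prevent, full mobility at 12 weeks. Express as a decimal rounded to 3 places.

PS ≈ 0.198

p₁ = 0.35, p₀ = 0.19.
Under exogeneity and monotonicity, PS = (p₁ − p₀) / (1 − p₀).
PS = (0.35 − 0.19) / (1 − 0.19) = 0.16 / 0.81 ≈ 0.1975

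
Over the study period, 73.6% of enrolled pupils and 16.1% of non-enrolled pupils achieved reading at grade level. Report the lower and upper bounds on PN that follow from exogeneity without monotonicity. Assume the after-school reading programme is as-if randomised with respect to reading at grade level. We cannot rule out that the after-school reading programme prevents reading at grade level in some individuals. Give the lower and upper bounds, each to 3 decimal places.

0.781 ≤ PN ≤ 1.000

p₁ = 0.736, p₀ = 0.161.
Under exogeneity alone the bounds on PN are max{0,(p₁−p₀)/p₁} ≤ PN ≤ min{1,(1−p₀)/p₁}.
  lower = (p₁ − p₀)/p₁ = 0.575 / 0.736 ≈ 0.7812
  upper = min{1, (1 − p₀)/p₁} = 0.839 / 0.736 ≈ 1.1399 → capped at 1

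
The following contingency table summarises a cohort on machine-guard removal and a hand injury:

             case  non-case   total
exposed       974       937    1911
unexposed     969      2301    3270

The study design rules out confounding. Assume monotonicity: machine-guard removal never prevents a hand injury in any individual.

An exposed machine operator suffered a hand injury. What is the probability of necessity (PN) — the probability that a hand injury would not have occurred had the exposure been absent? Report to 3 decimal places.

p₁ = P(outcome | exposed) = 974/1911 = 0.50968
p₀ = P(outcome | unexposed) = 969/3270 = 0.29633
Under exogeneity and monotonicity, PN = (p₁ − p₀)/p₁.
PN = (0.50968 − 0.29633) / 0.50968 ≈ 0.4186

PN ≈ 0.419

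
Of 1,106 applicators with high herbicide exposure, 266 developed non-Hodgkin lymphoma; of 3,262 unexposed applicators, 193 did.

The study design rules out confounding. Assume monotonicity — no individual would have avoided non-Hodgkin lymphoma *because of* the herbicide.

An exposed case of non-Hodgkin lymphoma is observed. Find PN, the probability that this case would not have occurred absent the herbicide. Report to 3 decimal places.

PN ≈ 0.754

p₁ = P(outcome | exposed) = 266/1106 = 0.24051
p₀ = P(outcome | unexposed) = 193/3262 = 0.059166
Under exogeneity and monotonicity, PN = (p₁ − p₀) / p₁.
PN = (0.24051 − 0.059166) / 0.24051 = 0.18134 / 0.24051 ≈ 0.7540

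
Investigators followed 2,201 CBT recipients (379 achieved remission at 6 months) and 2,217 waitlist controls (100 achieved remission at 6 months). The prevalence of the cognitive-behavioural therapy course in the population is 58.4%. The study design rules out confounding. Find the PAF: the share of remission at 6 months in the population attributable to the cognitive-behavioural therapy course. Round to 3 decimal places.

p₁ = P(outcome | exposed) = 379/2201 = 0.17219
p₀ = P(outcome | unexposed) = 100/2217 = 0.045106
Overall risk P(Y=1) = π·p₁ + (1−π)·p₀ = 0.584×0.17219 + 0.416×0.045106 = 0.11933.
Under exogeneity, PAF = [P(Y=1) − p₀] / P(Y=1).
PAF = (0.11933 − 0.045106) / 0.11933 ≈ 0.6220

PAF ≈ 0.622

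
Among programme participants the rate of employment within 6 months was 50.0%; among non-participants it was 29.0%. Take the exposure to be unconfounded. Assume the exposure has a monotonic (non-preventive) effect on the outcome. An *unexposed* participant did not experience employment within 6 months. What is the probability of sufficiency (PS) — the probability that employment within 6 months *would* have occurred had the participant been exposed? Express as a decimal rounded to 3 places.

p₁ = 0.5, p₀ = 0.29.
Under exogeneity and monotonicity, PS = (p₁ − p₀) / (1 − p₀).
PS = (0.5 − 0.29) / (1 − 0.29) = 0.21 / 0.71 ≈ 0.2958

PS ≈ 0.296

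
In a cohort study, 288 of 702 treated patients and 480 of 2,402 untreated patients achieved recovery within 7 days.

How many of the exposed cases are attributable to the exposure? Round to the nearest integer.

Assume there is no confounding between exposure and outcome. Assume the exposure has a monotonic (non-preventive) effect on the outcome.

about 148 cases

p₁ = P(outcome | exposed) = 288/702 = 0.41026
p₀ = P(outcome | unexposed) = 480/2402 = 0.19983
PN = (p₁ − p₀)/p₁ = (0.41026 − 0.19983) / 0.41026 ≈ 0.51291.
Attributable cases ≈ PN × (exposed cases) = 0.51291 × 288 ≈ 147.72.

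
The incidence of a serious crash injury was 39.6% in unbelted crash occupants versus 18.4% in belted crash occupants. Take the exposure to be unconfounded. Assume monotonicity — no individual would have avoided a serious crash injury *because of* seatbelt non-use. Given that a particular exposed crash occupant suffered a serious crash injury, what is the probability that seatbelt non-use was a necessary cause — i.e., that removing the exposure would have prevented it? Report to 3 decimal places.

PN ≈ 0.535

p₁ = 0.396, p₀ = 0.184.
Under exogeneity and monotonicity, PN = (p₁ − p₀) / p₁.
PN = (0.396 − 0.184) / 0.396 = 0.212 / 0.396 ≈ 0.5354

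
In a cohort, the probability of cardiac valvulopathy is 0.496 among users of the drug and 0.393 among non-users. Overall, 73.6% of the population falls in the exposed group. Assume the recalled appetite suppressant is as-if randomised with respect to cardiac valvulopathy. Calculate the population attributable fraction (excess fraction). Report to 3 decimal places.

PAF ≈ 0.162

Let p₁ = 0.496, p₀ = 0.393.
Overall risk P(Y=1) = π·p₁ + (1−π)·p₀ = 0.736×0.496 + 0.264×0.393 = 0.46881.
Under exogeneity, PAF = [P(Y=1) − p₀] / P(Y=1).
PAF = (0.46881 − 0.393) / 0.46881 ≈ 0.1617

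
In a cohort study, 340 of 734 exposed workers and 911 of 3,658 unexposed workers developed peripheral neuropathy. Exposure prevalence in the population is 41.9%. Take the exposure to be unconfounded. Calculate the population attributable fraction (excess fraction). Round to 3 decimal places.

p₁ = P(outcome | exposed) = 340/734 = 0.46322
p₀ = P(outcome | unexposed) = 911/3658 = 0.24904
Overall risk P(Y=1) = π·p₁ + (1−π)·p₀ = 0.419×0.46322 + 0.581×0.24904 = 0.33878.
Under exogeneity, PAF = [P(Y=1) − p₀] / P(Y=1).
PAF = (0.33878 − 0.24904) / 0.33878 ≈ 0.2649

PAF ≈ 0.265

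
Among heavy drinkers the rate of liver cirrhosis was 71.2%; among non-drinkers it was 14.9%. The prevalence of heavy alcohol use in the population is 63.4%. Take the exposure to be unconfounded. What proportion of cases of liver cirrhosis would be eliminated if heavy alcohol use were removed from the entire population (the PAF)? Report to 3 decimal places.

p₁ = 0.712, p₀ = 0.149.
Overall risk P(Y=1) = π·p₁ + (1−π)·p₀ = 0.634×0.712 + 0.366×0.149 = 0.50594.
Under exogeneity, PAF = [P(Y=1) − p₀] / P(Y=1).
PAF = (0.50594 − 0.149) / 0.50594 ≈ 0.7055

PAF ≈ 0.705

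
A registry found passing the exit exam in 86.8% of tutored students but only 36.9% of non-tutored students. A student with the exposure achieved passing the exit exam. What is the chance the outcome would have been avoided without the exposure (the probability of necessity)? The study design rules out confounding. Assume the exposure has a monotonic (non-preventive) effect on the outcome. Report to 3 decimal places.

PN ≈ 0.575

p₁ = 0.868, p₀ = 0.369.
Under exogeneity and monotonicity, PN = (p₁ − p₀) / p₁.
PN = (0.868 − 0.369) / 0.868 = 0.499 / 0.868 ≈ 0.5749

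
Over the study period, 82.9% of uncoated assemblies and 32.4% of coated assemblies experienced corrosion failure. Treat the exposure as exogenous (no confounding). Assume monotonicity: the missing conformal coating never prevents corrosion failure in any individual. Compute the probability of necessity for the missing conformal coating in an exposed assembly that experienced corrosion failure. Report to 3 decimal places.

PN ≈ 0.609

p₁ = 0.829, p₀ = 0.324.
Under exogeneity and monotonicity, PN = (p₁ − p₀) / p₁.
PN = (0.829 − 0.324) / 0.829 = 0.505 / 0.829 ≈ 0.6092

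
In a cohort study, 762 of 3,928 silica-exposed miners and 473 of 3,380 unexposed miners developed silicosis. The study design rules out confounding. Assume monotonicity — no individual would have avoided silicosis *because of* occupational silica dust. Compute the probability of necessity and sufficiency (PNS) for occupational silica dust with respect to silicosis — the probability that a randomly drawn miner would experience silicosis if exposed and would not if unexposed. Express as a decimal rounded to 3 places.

p₁ = P(outcome | exposed) = 762/3928 = 0.19399
p₀ = P(outcome | unexposed) = 473/3380 = 0.13994
Under exogeneity and monotonicity, PNS = p₁ − p₀.
PNS = 0.19399 − 0.13994 = 0.054051

PNS ≈ 0.054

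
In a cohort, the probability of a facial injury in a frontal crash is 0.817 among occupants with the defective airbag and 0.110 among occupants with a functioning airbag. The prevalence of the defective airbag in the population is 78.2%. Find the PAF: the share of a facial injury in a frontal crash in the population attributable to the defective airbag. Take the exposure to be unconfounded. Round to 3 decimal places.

Let p₁ = 0.817, p₀ = 0.11.
Overall risk P(Y=1) = π·p₁ + (1−π)·p₀ = 0.782×0.817 + 0.218×0.11 = 0.66287.
Under exogeneity, PAF = [P(Y=1) − p₀] / P(Y=1).
PAF = (0.66287 − 0.11) / 0.66287 ≈ 0.8341

PAF ≈ 0.834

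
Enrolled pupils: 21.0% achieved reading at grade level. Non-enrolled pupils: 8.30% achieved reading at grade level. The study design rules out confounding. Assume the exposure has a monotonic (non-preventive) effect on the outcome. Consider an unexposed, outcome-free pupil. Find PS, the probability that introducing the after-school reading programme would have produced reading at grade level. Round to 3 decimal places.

PS ≈ 0.138

p₁ = 0.21, p₀ = 0.083.
Under exogeneity and monotonicity, PS = (p₁ − p₀) / (1 − p₀).
PS = (0.21 − 0.083) / (1 − 0.083) = 0.127 / 0.917 ≈ 0.1385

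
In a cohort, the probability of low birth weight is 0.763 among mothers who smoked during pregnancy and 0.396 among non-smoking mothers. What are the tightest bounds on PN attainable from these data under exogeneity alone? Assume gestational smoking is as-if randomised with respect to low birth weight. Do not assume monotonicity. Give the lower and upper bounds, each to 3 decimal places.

Let p₁ = 0.763, p₀ = 0.396.
Under exogeneity alone the bounds on PN are max{0,(p₁−p₀)/p₁} ≤ PN ≤ min{1,(1−p₀)/p₁}.
  lower = (p₁ − p₀)/p₁ = 0.367 / 0.763 ≈ 0.4810
  upper = min{1, (1 − p₀)/p₁} = 0.604 / 0.763 ≈ 0.7916

0.481 ≤ PN ≤ 0.792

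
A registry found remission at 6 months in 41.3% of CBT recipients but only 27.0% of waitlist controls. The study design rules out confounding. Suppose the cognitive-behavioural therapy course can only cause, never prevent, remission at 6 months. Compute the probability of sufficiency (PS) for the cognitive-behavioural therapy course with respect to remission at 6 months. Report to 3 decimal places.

PS ≈ 0.196

p₁ = 0.413, p₀ = 0.27.
Under exogeneity and monotonicity, PS = (p₁ − p₀) / (1 − p₀).
PS = (0.413 − 0.27) / (1 − 0.27) = 0.143 / 0.73 ≈ 0.1959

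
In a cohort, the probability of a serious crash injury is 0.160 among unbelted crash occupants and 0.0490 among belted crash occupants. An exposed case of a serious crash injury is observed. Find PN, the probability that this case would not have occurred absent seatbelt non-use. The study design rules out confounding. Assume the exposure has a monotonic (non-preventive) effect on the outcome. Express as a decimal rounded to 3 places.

PN ≈ 0.694

Let p₁ = 0.16, p₀ = 0.049.
Under exogeneity and monotonicity, PN = (p₁ − p₀) / p₁.
PN = (0.16 − 0.049) / 0.16 = 0.111 / 0.16 ≈ 0.6937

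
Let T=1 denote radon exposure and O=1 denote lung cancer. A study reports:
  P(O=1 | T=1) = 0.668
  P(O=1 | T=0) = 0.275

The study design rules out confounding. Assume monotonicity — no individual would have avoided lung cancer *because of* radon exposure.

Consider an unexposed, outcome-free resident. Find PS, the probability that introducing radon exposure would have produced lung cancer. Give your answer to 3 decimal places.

PS ≈ 0.542

Let p₁ = 0.668, p₀ = 0.275.
Under exogeneity and monotonicity, PS = (p₁ − p₀) / (1 − p₀).
PS = (0.668 − 0.275) / (1 − 0.275) = 0.393 / 0.725 ≈ 0.5421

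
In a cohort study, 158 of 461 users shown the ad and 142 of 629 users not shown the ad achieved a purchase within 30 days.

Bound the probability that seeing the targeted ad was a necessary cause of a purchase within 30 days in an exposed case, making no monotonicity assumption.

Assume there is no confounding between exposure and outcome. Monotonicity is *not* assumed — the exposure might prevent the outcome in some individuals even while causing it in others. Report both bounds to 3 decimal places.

p₁ = P(outcome | exposed) = 158/461 = 0.34273
p₀ = P(outcome | unexposed) = 142/629 = 0.22576
Under exogeneity alone the bounds on PN are max{0,(p₁−p₀)/p₁} ≤ PN ≤ min{1,(1−p₀)/p₁}.
  lower = (p₁ − p₀)/p₁ = 0.11698 / 0.34273 ≈ 0.3413
  upper = min{1, (1 − p₀)/p₁} = 0.77424 / 0.34273 ≈ 2.2590 → capped at 1

0.341 ≤ PN ≤ 1.000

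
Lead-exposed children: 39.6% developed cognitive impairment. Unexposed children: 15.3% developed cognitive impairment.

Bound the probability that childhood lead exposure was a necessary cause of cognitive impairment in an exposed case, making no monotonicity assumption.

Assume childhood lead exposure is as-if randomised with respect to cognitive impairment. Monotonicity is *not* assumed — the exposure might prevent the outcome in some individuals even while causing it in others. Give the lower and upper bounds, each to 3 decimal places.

0.614 ≤ PN ≤ 1.000

p₁ = 0.396, p₀ = 0.153.
Under exogeneity alone the bounds on PN are max{0,(p₁−p₀)/p₁} ≤ PN ≤ min{1,(1−p₀)/p₁}.
  lower = (p₁ − p₀)/p₁ = 0.243 / 0.396 ≈ 0.6136
  upper = min{1, (1 − p₀)/p₁} = 0.847 / 0.396 ≈ 2.1389 → capped at 1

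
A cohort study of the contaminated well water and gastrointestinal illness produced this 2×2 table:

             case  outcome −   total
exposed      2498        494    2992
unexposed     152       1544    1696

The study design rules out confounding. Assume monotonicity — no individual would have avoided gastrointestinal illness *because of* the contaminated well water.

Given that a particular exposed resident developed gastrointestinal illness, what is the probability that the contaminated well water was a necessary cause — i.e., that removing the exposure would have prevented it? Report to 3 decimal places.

PN ≈ 0.893

p₁ = P(outcome | exposed) = 2498/2992 = 0.83489
p₀ = P(outcome | unexposed) = 152/1696 = 0.089623
Under exogeneity and monotonicity, PN = (p₁ − p₀)/p₁.
PN = (0.83489 − 0.089623) / 0.83489 ≈ 0.8927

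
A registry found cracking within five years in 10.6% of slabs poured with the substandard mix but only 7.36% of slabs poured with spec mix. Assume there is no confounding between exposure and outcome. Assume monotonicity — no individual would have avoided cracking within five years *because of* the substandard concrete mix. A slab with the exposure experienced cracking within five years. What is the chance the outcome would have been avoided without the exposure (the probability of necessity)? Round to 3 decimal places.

p₁ = 0.106, p₀ = 0.0736.
Under exogeneity and monotonicity, PN = (p₁ − p₀) / p₁.
PN = (0.106 − 0.0736) / 0.106 = 0.0324 / 0.106 ≈ 0.3057

PN ≈ 0.306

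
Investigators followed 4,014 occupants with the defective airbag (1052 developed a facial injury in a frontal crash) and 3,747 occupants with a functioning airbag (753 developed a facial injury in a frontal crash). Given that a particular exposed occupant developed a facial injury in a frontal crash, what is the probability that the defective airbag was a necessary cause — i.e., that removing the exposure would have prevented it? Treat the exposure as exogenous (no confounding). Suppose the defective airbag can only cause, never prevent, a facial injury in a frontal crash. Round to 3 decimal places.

PN ≈ 0.233

p₁ = P(outcome | exposed) = 1052/4014 = 0.26208
p₀ = P(outcome | unexposed) = 753/3747 = 0.20096
Under exogeneity and monotonicity, PN = (p₁ − p₀) / p₁.
PN = (0.26208 − 0.20096) / 0.26208 = 0.061122 / 0.26208 ≈ 0.2332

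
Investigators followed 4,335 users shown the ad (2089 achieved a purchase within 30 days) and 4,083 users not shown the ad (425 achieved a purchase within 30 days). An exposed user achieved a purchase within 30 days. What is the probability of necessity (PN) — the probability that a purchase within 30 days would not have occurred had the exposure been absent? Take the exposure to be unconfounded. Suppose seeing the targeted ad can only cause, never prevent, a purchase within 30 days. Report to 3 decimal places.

p₁ = P(outcome | exposed) = 2089/4335 = 0.48189
p₀ = P(outcome | unexposed) = 425/4083 = 0.10409
Under exogeneity and monotonicity, PN = (p₁ − p₀) / p₁.
PN = (0.48189 − 0.10409) / 0.48189 = 0.3778 / 0.48189 ≈ 0.7840

PN ≈ 0.784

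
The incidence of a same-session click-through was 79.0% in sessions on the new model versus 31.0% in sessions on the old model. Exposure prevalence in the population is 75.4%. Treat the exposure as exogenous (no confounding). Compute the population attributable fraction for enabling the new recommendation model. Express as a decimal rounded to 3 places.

PAF ≈ 0.539

p₁ = 0.79, p₀ = 0.31.
Overall risk P(Y=1) = π·p₁ + (1−π)·p₀ = 0.754×0.79 + 0.246×0.31 = 0.67192.
Under exogeneity, PAF = [P(Y=1) − p₀] / P(Y=1).
PAF = (0.67192 − 0.31) / 0.67192 ≈ 0.5386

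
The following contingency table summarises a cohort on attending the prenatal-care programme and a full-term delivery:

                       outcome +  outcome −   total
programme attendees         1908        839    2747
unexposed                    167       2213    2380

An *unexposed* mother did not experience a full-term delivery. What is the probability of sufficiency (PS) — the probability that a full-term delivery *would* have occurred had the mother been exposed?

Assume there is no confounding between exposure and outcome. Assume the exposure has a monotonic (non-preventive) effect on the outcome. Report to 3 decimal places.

p₁ = P(outcome | exposed) = 1908/2747 = 0.69458
p₀ = P(outcome | unexposed) = 167/2380 = 0.070168
Under exogeneity and monotonicity, PS = (p₁ − p₀)/(1 − p₀).
PS = (0.69458 − 0.070168) / 0.92983 ≈ 0.6715

PS ≈ 0.672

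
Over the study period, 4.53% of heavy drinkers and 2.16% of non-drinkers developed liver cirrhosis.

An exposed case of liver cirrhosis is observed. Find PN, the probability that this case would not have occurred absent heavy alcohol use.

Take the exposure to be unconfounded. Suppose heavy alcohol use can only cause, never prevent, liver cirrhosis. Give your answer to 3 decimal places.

PN ≈ 0.523

p₁ = 0.0453, p₀ = 0.0216.
Under exogeneity and monotonicity, PN = (p₁ − p₀) / p₁.
PN = (0.0453 − 0.0216) / 0.0453 = 0.0237 / 0.0453 ≈ 0.5232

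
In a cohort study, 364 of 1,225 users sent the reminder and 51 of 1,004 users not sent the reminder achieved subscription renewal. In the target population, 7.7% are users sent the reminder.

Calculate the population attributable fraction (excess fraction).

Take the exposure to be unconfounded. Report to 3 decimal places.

p₁ = P(outcome | exposed) = 364/1225 = 0.29714
p₀ = P(outcome | unexposed) = 51/1004 = 0.050797
Overall risk P(Y=1) = π·p₁ + (1−π)·p₀ = 0.077×0.29714 + 0.923×0.050797 = 0.069765.
Under exogeneity, PAF = [P(Y=1) − p₀] / P(Y=1).
PAF = (0.069765 − 0.050797) / 0.069765 ≈ 0.2719

PAF ≈ 0.272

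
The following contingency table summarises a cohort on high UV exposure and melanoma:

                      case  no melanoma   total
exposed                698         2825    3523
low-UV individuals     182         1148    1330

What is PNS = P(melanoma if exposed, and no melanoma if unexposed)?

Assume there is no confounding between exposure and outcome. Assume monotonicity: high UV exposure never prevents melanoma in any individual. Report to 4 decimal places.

p₁ = P(outcome | exposed) = 698/3523 = 0.19813
p₀ = P(outcome | unexposed) = 182/1330 = 0.13684
Under exogeneity and monotonicity, PNS = p₁ − p₀.
PNS = 0.19813 − 0.13684 = 0.061284

PNS ≈ 0.0613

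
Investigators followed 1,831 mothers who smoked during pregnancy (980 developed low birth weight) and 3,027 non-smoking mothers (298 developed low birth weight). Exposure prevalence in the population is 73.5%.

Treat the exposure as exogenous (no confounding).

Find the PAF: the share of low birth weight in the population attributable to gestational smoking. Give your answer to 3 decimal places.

p₁ = P(outcome | exposed) = 980/1831 = 0.53523
p₀ = P(outcome | unexposed) = 298/3027 = 0.098447
Overall risk P(Y=1) = π·p₁ + (1−π)·p₀ = 0.735×0.53523 + 0.265×0.098447 = 0.41948.
Under exogeneity, PAF = [P(Y=1) − p₀] / P(Y=1).
PAF = (0.41948 − 0.098447) / 0.41948 ≈ 0.7653

PAF ≈ 0.765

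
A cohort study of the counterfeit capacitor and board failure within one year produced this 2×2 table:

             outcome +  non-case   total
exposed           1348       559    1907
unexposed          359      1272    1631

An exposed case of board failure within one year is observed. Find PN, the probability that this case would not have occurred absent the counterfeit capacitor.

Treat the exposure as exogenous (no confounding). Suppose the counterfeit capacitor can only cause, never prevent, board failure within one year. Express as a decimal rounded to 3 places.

p₁ = P(outcome | exposed) = 1348/1907 = 0.70687
p₀ = P(outcome | unexposed) = 359/1631 = 0.22011
Under exogeneity and monotonicity, PN = (p₁ − p₀) / p₁.
PN = (0.70687 − 0.22011) / 0.70687 = 0.48676 / 0.70687 ≈ 0.6886

PN ≈ 0.689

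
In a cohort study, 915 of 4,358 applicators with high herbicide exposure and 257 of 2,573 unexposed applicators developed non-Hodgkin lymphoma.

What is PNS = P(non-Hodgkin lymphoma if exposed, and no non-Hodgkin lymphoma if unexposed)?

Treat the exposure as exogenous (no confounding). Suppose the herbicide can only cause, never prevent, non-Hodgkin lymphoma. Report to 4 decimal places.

PNS ≈ 0.1101

p₁ = P(outcome | exposed) = 915/4358 = 0.20996
p₀ = P(outcome | unexposed) = 257/2573 = 0.099883
Under exogeneity and monotonicity, PNS = p₁ − p₀.
PNS = 0.20996 − 0.099883 = 0.11008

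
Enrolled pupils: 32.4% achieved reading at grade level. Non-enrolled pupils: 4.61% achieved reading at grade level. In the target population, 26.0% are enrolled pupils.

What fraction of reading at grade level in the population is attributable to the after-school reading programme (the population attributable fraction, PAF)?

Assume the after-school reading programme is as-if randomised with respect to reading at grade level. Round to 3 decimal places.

PAF ≈ 0.610

p₁ = 0.324, p₀ = 0.0461.
Overall risk P(Y=1) = π·p₁ + (1−π)·p₀ = 0.26×0.324 + 0.74×0.0461 = 0.11835.
Under exogeneity, PAF = [P(Y=1) − p₀] / P(Y=1).
PAF = (0.11835 − 0.0461) / 0.11835 ≈ 0.6105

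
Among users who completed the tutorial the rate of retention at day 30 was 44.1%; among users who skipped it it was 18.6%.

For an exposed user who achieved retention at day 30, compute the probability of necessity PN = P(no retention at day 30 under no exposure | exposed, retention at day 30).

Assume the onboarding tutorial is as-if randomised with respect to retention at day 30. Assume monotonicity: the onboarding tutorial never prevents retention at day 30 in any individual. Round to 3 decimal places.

p₁ = 0.441, p₀ = 0.186.
Under exogeneity and monotonicity, PN = (p₁ − p₀) / p₁.
PN = (0.441 − 0.186) / 0.441 = 0.255 / 0.441 ≈ 0.5782

PN ≈ 0.578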